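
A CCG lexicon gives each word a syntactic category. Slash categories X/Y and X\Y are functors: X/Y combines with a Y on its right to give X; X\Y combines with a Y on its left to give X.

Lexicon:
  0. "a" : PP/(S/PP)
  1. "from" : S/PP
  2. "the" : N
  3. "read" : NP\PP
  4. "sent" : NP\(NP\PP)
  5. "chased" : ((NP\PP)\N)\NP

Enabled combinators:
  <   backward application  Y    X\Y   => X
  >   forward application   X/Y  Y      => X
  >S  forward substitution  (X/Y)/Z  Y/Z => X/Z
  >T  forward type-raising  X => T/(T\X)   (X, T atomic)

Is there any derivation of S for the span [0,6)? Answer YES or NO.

PP/(S/PP) S/PP N NP\PP NP\(NP\PP) ((NP\PP)\N)\NP
CKY chart[0,6] = {N/(N\NP), NP, NP/(NP\NP), PP/(PP\NP), S/(S\NP)}; S ∉ chart

NO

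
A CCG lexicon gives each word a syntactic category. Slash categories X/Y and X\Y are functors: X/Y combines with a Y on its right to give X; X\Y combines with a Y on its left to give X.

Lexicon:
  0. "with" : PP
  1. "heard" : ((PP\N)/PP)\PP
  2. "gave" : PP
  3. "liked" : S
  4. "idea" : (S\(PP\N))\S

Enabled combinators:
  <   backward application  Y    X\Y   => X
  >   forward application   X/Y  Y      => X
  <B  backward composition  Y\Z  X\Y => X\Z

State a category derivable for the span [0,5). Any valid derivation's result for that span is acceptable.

S

[0,5] S   <
  [0,3] PP\N   >
    [0,2] (PP\N)/PP   <
      [0,1] "with" : PP
      [1,2] "heard" : ((PP\N)/PP)\PP
    [2,3] "gave" : PP
  [3,5] S\(PP\N)   <
    [3,4] "liked" : S
    [4,5] "idea" : (S\(PP\N))\S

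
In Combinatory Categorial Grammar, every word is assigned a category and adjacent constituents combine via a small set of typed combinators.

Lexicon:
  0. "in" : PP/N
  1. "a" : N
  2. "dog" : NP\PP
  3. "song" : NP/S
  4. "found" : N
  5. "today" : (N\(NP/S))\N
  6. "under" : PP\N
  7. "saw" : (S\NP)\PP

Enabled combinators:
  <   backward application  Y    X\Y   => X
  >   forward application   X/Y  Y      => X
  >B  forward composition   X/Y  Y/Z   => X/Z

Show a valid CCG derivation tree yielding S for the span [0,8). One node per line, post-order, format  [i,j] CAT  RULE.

[0,1] PP/N  lex  "in"
[1,2] N  lex  "a"
[0,2] PP  >  k=1
[2,3] NP\PP  lex  "dog"
[0,3] NP  <  k=2
[3,4] NP/S  lex  "song"
[4,5] N  lex  "found"
[5,6] (N\(NP/S))\N  lex  "today"
[4,6] N\(NP/S)  <  k=5
[3,6] N  <  k=4
[6,7] PP\N  lex  "under"
[3,7] PP  <  k=6
[7,8] (S\NP)\PP  lex  "saw"
[3,8] S\NP  <  k=7
[0,8] S  <  k=3

[0,8] S   <
  [0,3] NP   <
    [0,2] PP   >
      [0,1] "in" : PP/N
      [1,2] "a" : N
    [2,3] "dog" : NP\PP
  [3,8] S\NP   <
    [3,7] PP   <
      [3,6] N   <
        [3,4] "song" : NP/S
        [4,6] N\(NP/S)   <
          [4,5] "found" : N
          [5,6] "today" : (N\(NP/S))\N
      [6,7] "under" : PP\N
    [7,8] "saw" : (S\NP)\PP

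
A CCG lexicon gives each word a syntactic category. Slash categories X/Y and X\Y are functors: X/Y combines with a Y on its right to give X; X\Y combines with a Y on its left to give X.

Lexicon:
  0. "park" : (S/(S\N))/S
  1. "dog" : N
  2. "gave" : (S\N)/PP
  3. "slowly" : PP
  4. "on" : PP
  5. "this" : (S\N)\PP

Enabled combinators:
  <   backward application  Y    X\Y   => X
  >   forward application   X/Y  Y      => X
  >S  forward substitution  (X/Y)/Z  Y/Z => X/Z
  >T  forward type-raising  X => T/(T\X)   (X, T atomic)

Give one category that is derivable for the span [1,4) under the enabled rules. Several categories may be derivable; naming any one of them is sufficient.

S

[0,6] S   >
  [0,4] S/(S\N)   >
    [0,1] "park" : (S/(S\N))/S
    [1,4] S   >
      [1,2] S/(S\N)   >T
        [1,2] "dog" : N
      [2,4] S\N   >
        [2,3] "gave" : (S\N)/PP
        [3,4] "slowly" : PP
  [4,6] S\N   <
    [4,5] "on" : PP
    [5,6] "this" : (S\N)\PP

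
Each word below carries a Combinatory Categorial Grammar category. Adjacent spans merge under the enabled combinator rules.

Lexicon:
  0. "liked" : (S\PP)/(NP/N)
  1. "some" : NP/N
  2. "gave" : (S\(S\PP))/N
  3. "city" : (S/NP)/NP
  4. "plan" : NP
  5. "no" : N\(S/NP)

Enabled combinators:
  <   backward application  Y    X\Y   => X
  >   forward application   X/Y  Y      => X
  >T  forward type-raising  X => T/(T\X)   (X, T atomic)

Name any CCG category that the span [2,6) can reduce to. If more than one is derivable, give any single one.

S\(S\PP)

[0,6] S   <
  [0,2] S\PP   >
    [0,1] "liked" : (S\PP)/(NP/N)
    [1,2] "some" : NP/N
  [2,6] S\(S\PP)   >
    [2,3] "gave" : (S\(S\PP))/N
    [3,6] N   <
      [3,5] S/NP   >
        [3,4] "city" : (S/NP)/NP
        [4,5] "plan" : NP
      [5,6] "no" : N\(S/NP)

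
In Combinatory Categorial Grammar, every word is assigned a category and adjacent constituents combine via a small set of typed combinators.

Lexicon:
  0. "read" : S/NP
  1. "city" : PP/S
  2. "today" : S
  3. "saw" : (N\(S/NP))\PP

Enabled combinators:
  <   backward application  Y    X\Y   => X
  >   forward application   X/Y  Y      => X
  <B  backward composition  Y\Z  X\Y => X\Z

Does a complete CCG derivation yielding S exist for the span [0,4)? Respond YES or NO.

NO

S/NP PP/S S (N\(S/NP))\PP
CKY chart[0,4] = {N}; S ∉ chart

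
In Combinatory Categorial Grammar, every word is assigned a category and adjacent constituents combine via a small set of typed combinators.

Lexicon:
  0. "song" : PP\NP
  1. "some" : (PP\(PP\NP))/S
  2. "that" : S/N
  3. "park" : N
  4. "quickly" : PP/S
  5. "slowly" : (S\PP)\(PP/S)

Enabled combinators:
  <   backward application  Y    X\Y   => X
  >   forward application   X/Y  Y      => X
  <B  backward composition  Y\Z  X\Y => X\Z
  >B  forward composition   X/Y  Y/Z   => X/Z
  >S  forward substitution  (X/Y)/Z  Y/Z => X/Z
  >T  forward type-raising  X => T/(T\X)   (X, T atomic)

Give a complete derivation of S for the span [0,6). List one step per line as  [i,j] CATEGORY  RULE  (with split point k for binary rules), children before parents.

[0,6] S   <
  [0,4] PP   <
    [0,1] "song" : PP\NP
    [1,4] PP\(PP\NP)   >
      [1,2] "some" : (PP\(PP\NP))/S
      [2,4] S   >
        [2,3] "that" : S/N
        [3,4] "park" : N
  [4,6] S\PP   <
    [4,5] "quickly" : PP/S
    [5,6] "slowly" : (S\PP)\(PP/S)

[0,1] PP\NP  lex  "song"
[1,2] (PP\(PP\NP))/S  lex  "some"
[2,3] S/N  lex  "that"
[3,4] N  lex  "park"
[2,4] S  >  k=3
[1,4] PP\(PP\NP)  >  k=2
[0,4] PP  <  k=1
[4,5] PP/S  lex  "quickly"
[5,6] (S\PP)\(PP/S)  lex  "slowly"
[4,6] S\PP  <  k=5
[0,6] S  <  k=4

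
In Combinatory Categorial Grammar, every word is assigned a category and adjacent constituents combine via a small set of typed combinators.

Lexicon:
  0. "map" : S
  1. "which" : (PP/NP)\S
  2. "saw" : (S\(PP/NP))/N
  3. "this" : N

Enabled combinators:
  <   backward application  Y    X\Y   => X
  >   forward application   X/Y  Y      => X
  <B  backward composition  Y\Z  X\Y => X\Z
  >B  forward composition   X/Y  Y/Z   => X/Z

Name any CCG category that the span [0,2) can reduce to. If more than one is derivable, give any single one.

PP/NP

[0,4] S   <
  [0,2] PP/NP   <
    [0,1] "map" : S
    [1,2] "which" : (PP/NP)\S
  [2,4] S\(PP/NP)   >
    [2,3] "saw" : (S\(PP/NP))/N
    [3,4] "this" : N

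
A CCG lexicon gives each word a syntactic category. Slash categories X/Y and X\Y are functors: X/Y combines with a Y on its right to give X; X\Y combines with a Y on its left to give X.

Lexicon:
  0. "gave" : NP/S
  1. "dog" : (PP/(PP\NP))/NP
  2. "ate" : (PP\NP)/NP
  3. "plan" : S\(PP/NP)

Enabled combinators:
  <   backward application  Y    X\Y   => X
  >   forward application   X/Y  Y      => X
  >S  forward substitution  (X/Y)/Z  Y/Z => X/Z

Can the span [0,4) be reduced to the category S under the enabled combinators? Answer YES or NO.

NP/S (PP/(PP\NP))/NP (PP\NP)/NP S\(PP/NP)
CKY chart[0,4] = {NP}; S ∉ chart

NO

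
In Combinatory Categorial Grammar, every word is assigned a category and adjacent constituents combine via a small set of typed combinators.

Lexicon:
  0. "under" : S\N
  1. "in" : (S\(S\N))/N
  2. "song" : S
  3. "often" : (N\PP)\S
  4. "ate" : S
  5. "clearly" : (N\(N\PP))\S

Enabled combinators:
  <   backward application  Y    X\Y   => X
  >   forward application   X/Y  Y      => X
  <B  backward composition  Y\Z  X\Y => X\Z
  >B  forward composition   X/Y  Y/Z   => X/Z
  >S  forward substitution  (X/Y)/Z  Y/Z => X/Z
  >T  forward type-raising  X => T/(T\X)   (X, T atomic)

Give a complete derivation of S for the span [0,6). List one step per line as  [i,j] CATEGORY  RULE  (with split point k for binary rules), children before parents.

[0,6] S   <
  [0,1] "under" : S\N
  [1,6] S\(S\N)   >
    [1,2] "in" : (S\(S\N))/N
    [2,6] N   <
      [2,4] N\PP   <
        [2,3] "song" : S
        [3,4] "often" : (N\PP)\S
      [4,6] N\(N\PP)   <
        [4,5] "ate" : S
        [5,6] "clearly" : (N\(N\PP))\S

[0,1] S\N  lex  "under"
[1,2] (S\(S\N))/N  lex  "in"
[2,3] S  lex  "song"
[3,4] (N\PP)\S  lex  "often"
[2,4] N\PP  <  k=3
[4,5] S  lex  "ate"
[5,6] (N\(N\PP))\S  lex  "clearly"
[4,6] N\(N\PP)  <  k=5
[2,6] N  <  k=4
[1,6] S\(S\N)  >  k=2
[0,6] S  <  k=1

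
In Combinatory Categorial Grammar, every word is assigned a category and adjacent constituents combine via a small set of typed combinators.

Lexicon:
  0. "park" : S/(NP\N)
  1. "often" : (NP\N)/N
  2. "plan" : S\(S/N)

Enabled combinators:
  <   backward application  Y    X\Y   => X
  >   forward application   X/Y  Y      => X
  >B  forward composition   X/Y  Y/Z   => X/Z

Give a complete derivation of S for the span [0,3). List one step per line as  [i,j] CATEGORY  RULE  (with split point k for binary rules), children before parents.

[0,3] S   <
  [0,2] S/N   >B
    [0,1] "park" : S/(NP\N)
    [1,2] "often" : (NP\N)/N
  [2,3] "plan" : S\(S/N)

[0,1] S/(NP\N)  lex  "park"
[1,2] (NP\N)/N  lex  "often"
[0,2] S/N  >B  k=1
[2,3] S\(S/N)  lex  "plan"
[0,3] S  <  k=2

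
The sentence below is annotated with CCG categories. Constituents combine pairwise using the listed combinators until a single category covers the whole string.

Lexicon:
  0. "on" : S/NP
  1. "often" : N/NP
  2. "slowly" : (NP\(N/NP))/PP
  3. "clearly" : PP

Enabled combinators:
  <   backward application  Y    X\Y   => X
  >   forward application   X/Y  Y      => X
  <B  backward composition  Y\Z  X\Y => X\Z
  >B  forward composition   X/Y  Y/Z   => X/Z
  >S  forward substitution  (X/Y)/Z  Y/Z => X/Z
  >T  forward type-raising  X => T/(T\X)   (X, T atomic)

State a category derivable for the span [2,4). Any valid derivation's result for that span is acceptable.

[0,4] S   >
  [0,1] "on" : S/NP
  [1,4] NP   <
    [1,2] "often" : N/NP
    [2,4] NP\(N/NP)   >
      [2,3] "slowly" : (NP\(N/NP))/PP
      [3,4] "clearly" : PP

NP\(N/NP)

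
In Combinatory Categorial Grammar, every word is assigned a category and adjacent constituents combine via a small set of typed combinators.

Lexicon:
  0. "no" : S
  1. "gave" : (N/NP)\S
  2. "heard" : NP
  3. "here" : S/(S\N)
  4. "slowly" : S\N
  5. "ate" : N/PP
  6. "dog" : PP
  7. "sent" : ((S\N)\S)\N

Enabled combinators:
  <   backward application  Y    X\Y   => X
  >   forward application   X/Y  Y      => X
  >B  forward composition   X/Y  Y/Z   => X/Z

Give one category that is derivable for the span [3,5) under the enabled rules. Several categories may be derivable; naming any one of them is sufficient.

S

[0,8] S   <
  [0,3] N   >
    [0,2] N/NP   <
      [0,1] "no" : S
      [1,2] "gave" : (N/NP)\S
    [2,3] "heard" : NP
  [3,8] S\N   <
    [3,5] S   >
      [3,4] "here" : S/(S\N)
      [4,5] "slowly" : S\N
    [5,8] (S\N)\S   <
      [5,7] N   >
        [5,6] "ate" : N/PP
        [6,7] "dog" : PP
      [7,8] "sent" : ((S\N)\S)\N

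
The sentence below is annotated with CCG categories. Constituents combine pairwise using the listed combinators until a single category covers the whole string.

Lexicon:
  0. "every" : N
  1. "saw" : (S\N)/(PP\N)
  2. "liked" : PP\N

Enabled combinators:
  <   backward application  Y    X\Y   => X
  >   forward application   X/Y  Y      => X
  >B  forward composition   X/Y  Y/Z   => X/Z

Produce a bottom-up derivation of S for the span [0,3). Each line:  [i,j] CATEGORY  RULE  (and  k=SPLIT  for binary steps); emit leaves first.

[0,3] S   <
  [0,1] "every" : N
  [1,3] S\N   >
    [1,2] "saw" : (S\N)/(PP\N)
    [2,3] "liked" : PP\N

[0,1] N  lex  "every"
[1,2] (S\N)/(PP\N)  lex  "saw"
[2,3] PP\N  lex  "liked"
[1,3] S\N  >  k=2
[0,3] S  <  k=1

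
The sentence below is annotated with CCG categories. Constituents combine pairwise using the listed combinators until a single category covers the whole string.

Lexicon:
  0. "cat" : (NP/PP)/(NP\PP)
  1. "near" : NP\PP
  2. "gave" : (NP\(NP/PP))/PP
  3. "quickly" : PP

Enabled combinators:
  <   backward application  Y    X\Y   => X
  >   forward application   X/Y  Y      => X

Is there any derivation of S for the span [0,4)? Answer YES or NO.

NO

(NP/PP)/(NP\PP) NP\PP (NP\(NP/PP))/PP PP
CKY chart[0,4] = {NP}; S ∉ chart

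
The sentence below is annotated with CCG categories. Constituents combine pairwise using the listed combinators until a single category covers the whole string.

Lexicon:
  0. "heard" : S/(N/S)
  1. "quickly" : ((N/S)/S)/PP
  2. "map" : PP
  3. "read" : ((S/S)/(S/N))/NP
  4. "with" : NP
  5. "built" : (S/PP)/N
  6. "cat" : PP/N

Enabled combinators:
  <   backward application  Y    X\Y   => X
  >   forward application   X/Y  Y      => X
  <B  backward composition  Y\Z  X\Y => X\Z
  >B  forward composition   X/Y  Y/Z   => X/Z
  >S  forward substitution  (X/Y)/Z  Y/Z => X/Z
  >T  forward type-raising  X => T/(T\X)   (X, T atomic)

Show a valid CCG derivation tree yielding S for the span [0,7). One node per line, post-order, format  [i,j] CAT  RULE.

[0,7] S   >
  [0,1] "heard" : S/(N/S)
  [1,7] N/S   >S
    [1,3] (N/S)/S   >
      [1,2] "quickly" : ((N/S)/S)/PP
      [2,3] "map" : PP
    [3,7] S/S   >
      [3,5] (S/S)/(S/N)   >
        [3,4] "read" : ((S/S)/(S/N))/NP
        [4,5] "with" : NP
      [5,7] S/N   >S
        [5,6] "built" : (S/PP)/N
        [6,7] "cat" : PP/N

[0,1] S/(N/S)  lex  "heard"
[1,2] ((N/S)/S)/PP  lex  "quickly"
[2,3] PP  lex  "map"
[1,3] (N/S)/S  >  k=2
[3,4] ((S/S)/(S/N))/NP  lex  "read"
[4,5] NP  lex  "with"
[3,5] (S/S)/(S/N)  >  k=4
[5,6] (S/PP)/N  lex  "built"
[6,7] PP/N  lex  "cat"
[5,7] S/N  >S  k=6
[3,7] S/S  >  k=5
[1,7] N/S  >S  k=3
[0,7] S  >  k=1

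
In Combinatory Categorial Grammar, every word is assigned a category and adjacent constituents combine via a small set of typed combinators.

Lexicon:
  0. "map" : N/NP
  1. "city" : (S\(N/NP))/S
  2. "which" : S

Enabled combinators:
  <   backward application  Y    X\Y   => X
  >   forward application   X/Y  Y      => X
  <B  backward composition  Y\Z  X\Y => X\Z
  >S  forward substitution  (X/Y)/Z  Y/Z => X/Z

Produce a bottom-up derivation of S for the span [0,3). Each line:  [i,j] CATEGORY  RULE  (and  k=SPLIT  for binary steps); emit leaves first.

[0,3] S   <
  [0,1] "map" : N/NP
  [1,3] S\(N/NP)   >
    [1,2] "city" : (S\(N/NP))/S
    [2,3] "which" : S

[0,1] N/NP  lex  "map"
[1,2] (S\(N/NP))/S  lex  "city"
[2,3] S  lex  "which"
[1,3] S\(N/NP)  >  k=2
[0,3] S  <  k=1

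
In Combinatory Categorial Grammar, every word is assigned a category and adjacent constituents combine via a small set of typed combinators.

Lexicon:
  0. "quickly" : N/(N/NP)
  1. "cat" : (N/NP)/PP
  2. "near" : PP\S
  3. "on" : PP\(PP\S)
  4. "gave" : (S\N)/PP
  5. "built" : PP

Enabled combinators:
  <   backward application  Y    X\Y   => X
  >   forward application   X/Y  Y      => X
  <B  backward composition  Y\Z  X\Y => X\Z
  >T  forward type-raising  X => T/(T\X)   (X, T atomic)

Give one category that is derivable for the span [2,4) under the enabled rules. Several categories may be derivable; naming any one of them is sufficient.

[0,6] S   <
  [0,4] N   >
    [0,1] "quickly" : N/(N/NP)
    [1,4] N/NP   >
      [1,2] "cat" : (N/NP)/PP
      [2,4] PP   <
        [2,3] "near" : PP\S
        [3,4] "on" : PP\(PP\S)
  [4,6] S\N   >
    [4,5] "gave" : (S\N)/PP
    [5,6] "built" : PP

PP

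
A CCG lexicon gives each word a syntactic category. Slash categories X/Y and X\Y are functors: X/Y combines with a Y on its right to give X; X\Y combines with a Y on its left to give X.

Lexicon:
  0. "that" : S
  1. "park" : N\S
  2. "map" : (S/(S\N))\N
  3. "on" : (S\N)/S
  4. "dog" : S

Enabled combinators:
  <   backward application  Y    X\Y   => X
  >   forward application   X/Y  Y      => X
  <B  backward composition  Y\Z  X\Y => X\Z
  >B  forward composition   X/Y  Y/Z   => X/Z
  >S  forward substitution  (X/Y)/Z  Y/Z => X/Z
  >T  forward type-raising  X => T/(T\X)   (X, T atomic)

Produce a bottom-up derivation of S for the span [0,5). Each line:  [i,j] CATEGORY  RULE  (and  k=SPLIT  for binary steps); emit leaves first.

[0,5] S   >
  [0,3] S/(S\N)   <
    [0,2] N   >
      [0,1] N/(N\S)   >T
        [0,1] "that" : S
      [1,2] "park" : N\S
    [2,3] "map" : (S/(S\N))\N
  [3,5] S\N   >
    [3,4] "on" : (S\N)/S
    [4,5] "dog" : S

[0,1] S  lex  "that"
[0,1] N/(N\S)  >T
[1,2] N\S  lex  "park"
[0,2] N  >  k=1
[2,3] (S/(S\N))\N  lex  "map"
[0,3] S/(S\N)  <  k=2
[3,4] (S\N)/S  lex  "on"
[4,5] S  lex  "dog"
[3,5] S\N  >  k=4
[0,5] S  >  k=3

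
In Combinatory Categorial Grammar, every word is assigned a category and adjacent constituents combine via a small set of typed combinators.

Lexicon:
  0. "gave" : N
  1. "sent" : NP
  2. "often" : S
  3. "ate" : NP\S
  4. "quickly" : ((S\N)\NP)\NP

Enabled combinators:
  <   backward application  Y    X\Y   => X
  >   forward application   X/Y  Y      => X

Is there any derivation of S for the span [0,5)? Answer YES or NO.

[0,5] S   <
  [0,1] "gave" : N
  [1,5] S\N   <
    [1,2] "sent" : NP
    [2,5] (S\N)\NP   <
      [2,4] NP   <
        [2,3] "often" : S
        [3,4] "ate" : NP\S
      [4,5] "quickly" : ((S\N)\NP)\NP

YES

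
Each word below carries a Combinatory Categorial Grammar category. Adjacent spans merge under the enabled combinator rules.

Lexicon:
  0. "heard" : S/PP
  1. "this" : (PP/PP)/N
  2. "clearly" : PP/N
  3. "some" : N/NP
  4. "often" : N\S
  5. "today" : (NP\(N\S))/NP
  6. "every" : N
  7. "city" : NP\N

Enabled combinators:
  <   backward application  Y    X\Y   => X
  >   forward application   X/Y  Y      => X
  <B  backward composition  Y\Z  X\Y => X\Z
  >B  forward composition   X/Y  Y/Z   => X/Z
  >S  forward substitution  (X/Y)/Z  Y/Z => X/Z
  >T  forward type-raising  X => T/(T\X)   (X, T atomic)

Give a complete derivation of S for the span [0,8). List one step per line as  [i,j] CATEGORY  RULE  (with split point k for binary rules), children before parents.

[0,1] S/PP  lex  "heard"
[1,2] (PP/PP)/N  lex  "this"
[2,3] PP/N  lex  "clearly"
[1,3] PP/N  >S  k=2
[3,4] N/NP  lex  "some"
[1,4] PP/NP  >B  k=3
[0,4] S/NP  >B  k=1
[4,5] N\S  lex  "often"
[5,6] (NP\(N\S))/NP  lex  "today"
[6,7] N  lex  "every"
[6,7] NP/(NP\N)  >T
[7,8] NP\N  lex  "city"
[6,8] NP  >  k=7
[5,8] NP\(N\S)  >  k=6
[4,8] NP  <  k=5
[0,8] S  >  k=4

[0,8] S   >
  [0,4] S/NP   >B
    [0,1] "heard" : S/PP
    [1,4] PP/NP   >B
      [1,3] PP/N   >S
        [1,2] "this" : (PP/PP)/N
        [2,3] "clearly" : PP/N
      [3,4] "some" : N/NP
  [4,8] NP   <
    [4,5] "often" : N\S
    [5,8] NP\(N\S)   >
      [5,6] "today" : (NP\(N\S))/NP
      [6,8] NP   >
        [6,7] NP/(NP\N)   >T
          [6,7] "every" : N
        [7,8] "city" : NP\N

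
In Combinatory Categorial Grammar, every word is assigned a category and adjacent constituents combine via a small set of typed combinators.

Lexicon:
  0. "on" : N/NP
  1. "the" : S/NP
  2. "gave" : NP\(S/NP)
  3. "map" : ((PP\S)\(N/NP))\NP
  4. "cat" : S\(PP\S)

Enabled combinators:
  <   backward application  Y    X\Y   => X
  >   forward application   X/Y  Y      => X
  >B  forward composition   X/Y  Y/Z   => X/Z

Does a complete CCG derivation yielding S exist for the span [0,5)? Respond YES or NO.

[0,5] S   <
  [0,4] PP\S   <
    [0,1] "on" : N/NP
    [1,4] (PP\S)\(N/NP)   <
      [1,3] NP   <
        [1,2] "the" : S/NP
        [2,3] "gave" : NP\(S/NP)
      [3,4] "map" : ((PP\S)\(N/NP))\NP
  [4,5] "cat" : S\(PP\S)

YES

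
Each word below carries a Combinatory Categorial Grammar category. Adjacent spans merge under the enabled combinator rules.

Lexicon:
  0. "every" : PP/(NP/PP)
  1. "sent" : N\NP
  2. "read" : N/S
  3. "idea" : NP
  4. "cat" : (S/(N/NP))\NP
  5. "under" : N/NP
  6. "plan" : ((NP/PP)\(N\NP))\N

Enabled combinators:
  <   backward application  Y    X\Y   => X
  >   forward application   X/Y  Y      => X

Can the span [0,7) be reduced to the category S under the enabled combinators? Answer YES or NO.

NO

PP/(NP/PP) N\NP N/S NP (S/(N/NP))\NP N/NP ((NP/PP)\(N\NP))\N
CKY chart[0,7] = {PP}; S ∉ chart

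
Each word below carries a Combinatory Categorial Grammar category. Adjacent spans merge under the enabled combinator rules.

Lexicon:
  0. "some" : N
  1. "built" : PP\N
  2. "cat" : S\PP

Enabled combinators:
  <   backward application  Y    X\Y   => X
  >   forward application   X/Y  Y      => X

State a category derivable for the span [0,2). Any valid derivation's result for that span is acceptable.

PP

[0,3] S   <
  [0,2] PP   <
    [0,1] "some" : N
    [1,2] "built" : PP\N
  [2,3] "cat" : S\PP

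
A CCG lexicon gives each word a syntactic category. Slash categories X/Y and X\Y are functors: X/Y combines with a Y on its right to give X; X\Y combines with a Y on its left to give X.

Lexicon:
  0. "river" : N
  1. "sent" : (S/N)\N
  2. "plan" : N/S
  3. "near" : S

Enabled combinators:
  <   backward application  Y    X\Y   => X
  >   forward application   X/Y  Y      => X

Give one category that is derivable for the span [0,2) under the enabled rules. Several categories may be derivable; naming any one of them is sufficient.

[0,4] S   >
  [0,2] S/N   <
    [0,1] "river" : N
    [1,2] "sent" : (S/N)\N
  [2,4] N   >
    [2,3] "plan" : N/S
    [3,4] "near" : S

S/N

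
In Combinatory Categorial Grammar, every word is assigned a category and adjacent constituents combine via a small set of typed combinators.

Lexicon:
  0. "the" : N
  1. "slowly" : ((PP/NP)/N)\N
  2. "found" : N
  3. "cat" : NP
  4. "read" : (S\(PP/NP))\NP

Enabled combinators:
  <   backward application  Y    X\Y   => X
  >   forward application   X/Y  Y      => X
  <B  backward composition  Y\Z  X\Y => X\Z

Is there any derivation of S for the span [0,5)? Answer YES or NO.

[0,5] S   <
  [0,3] PP/NP   >
    [0,2] (PP/NP)/N   <
      [0,1] "the" : N
      [1,2] "slowly" : ((PP/NP)/N)\N
    [2,3] "found" : N
  [3,5] S\(PP/NP)   <
    [3,4] "cat" : NP
    [4,5] "read" : (S\(PP/NP))\NP

YES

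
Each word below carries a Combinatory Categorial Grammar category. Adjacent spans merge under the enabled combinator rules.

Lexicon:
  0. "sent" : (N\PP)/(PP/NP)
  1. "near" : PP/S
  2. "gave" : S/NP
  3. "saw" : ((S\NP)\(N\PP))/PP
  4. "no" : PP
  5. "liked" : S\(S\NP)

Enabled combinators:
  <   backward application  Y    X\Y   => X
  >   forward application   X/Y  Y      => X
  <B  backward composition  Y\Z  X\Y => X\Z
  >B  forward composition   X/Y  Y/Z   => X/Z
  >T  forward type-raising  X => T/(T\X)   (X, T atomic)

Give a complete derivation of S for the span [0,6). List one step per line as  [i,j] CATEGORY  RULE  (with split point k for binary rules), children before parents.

[0,6] S   <
  [0,5] S\NP   <
    [0,3] N\PP   >
      [0,1] "sent" : (N\PP)/(PP/NP)
      [1,3] PP/NP   >B
        [1,2] "near" : PP/S
        [2,3] "gave" : S/NP
    [3,5] (S\NP)\(N\PP)   >
      [3,4] "saw" : ((S\NP)\(N\PP))/PP
      [4,5] "no" : PP
  [5,6] "liked" : S\(S\NP)

[0,1] (N\PP)/(PP/NP)  lex  "sent"
[1,2] PP/S  lex  "near"
[2,3] S/NP  lex  "gave"
[1,3] PP/NP  >B  k=2
[0,3] N\PP  >  k=1
[3,4] ((S\NP)\(N\PP))/PP  lex  "saw"
[4,5] PP  lex  "no"
[3,5] (S\NP)\(N\PP)  >  k=4
[0,5] S\NP  <  k=3
[5,6] S\(S\NP)  lex  "liked"
[0,6] S  <  k=5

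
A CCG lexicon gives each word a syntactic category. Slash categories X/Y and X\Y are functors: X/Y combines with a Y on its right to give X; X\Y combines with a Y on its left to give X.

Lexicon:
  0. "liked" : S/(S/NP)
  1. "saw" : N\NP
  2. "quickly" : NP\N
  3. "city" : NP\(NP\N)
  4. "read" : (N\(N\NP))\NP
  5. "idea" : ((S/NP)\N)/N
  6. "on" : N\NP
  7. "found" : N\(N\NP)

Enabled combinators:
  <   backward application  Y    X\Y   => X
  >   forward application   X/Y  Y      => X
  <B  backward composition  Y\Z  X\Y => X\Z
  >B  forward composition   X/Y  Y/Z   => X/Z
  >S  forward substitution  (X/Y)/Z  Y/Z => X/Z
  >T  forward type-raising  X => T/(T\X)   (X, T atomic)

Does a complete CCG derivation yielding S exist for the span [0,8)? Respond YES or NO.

[0,8] S   >
  [0,1] "liked" : S/(S/NP)
  [1,8] S/NP   <
    [1,5] N   <
      [1,2] "saw" : N\NP
      [2,5] N\(N\NP)   <
        [2,4] NP   <
          [2,3] "quickly" : NP\N
          [3,4] "city" : NP\(NP\N)
        [4,5] "read" : (N\(N\NP))\NP
    [5,8] (S/NP)\N   >
      [5,6] "idea" : ((S/NP)\N)/N
      [6,8] N   <
        [6,7] "on" : N\NP
        [7,8] "found" : N\(N\NP)

YES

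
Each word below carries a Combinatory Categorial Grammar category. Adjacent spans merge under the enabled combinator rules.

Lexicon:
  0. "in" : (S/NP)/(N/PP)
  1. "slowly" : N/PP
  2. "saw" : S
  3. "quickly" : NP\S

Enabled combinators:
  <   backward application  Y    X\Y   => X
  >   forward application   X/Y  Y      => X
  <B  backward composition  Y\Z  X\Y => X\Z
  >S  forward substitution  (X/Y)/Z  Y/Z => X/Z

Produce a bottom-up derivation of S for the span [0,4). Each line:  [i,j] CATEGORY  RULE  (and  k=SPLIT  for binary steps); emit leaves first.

[0,1] (S/NP)/(N/PP)  lex  "in"
[1,2] N/PP  lex  "slowly"
[0,2] S/NP  >  k=1
[2,3] S  lex  "saw"
[3,4] NP\S  lex  "quickly"
[2,4] NP  <  k=3
[0,4] S  >  k=2

[0,4] S   >
  [0,2] S/NP   >
    [0,1] "in" : (S/NP)/(N/PP)
    [1,2] "slowly" : N/PP
  [2,4] NP   <
    [2,3] "saw" : S
    [3,4] "quickly" : NP\S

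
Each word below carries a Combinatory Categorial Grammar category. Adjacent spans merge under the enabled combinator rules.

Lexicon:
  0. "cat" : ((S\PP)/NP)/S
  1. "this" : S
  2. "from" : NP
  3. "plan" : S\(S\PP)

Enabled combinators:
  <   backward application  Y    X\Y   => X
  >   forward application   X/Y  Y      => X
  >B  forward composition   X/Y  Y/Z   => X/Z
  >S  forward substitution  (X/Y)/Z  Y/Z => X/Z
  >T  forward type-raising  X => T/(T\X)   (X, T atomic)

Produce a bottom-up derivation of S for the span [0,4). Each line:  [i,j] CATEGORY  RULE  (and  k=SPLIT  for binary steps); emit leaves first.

[0,4] S   <
  [0,3] S\PP   >
    [0,2] (S\PP)/NP   >
      [0,1] "cat" : ((S\PP)/NP)/S
      [1,2] "this" : S
    [2,3] "from" : NP
  [3,4] "plan" : S\(S\PP)

[0,1] ((S\PP)/NP)/S  lex  "cat"
[1,2] S  lex  "this"
[0,2] (S\PP)/NP  >  k=1
[2,3] NP  lex  "from"
[0,3] S\PP  >  k=2
[3,4] S\(S\PP)  lex  "plan"
[0,4] S  <  k=3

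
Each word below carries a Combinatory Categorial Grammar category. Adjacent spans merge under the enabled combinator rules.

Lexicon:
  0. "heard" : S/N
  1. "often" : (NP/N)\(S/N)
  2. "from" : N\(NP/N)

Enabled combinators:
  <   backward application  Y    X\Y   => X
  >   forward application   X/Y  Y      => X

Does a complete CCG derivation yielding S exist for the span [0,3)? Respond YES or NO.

NO

S/N (NP/N)\(S/N) N\(NP/N)
CKY chart[0,3] = {N}; S ∉ chart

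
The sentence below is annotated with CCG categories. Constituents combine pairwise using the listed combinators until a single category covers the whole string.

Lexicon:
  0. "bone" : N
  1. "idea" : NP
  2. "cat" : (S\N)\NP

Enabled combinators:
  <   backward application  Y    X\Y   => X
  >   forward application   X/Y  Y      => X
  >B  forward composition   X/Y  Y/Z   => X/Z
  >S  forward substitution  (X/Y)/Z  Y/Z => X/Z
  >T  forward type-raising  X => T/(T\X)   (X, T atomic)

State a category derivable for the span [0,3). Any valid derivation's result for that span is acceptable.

[0,3] S   <
  [0,1] "bone" : N
  [1,3] S\N   <
    [1,2] "idea" : NP
    [2,3] "cat" : (S\N)\NP

S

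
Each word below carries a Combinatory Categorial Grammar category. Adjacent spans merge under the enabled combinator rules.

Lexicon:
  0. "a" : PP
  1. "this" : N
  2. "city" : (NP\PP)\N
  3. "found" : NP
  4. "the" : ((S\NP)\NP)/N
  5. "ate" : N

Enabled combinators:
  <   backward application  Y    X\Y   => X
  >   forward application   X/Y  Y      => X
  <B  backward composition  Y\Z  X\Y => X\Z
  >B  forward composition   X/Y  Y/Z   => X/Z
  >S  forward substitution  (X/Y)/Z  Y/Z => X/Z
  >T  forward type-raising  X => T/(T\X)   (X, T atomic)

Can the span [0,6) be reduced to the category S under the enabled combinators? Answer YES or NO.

YES

[0,6] S   <
  [0,1] "a" : PP
  [1,6] S\PP   <B
    [1,3] NP\PP   <
      [1,2] "this" : N
      [2,3] "city" : (NP\PP)\N
    [3,6] S\NP   <
      [3,4] "found" : NP
      [4,6] (S\NP)\NP   >
        [4,5] "the" : ((S\NP)\NP)/N
        [5,6] "ate" : N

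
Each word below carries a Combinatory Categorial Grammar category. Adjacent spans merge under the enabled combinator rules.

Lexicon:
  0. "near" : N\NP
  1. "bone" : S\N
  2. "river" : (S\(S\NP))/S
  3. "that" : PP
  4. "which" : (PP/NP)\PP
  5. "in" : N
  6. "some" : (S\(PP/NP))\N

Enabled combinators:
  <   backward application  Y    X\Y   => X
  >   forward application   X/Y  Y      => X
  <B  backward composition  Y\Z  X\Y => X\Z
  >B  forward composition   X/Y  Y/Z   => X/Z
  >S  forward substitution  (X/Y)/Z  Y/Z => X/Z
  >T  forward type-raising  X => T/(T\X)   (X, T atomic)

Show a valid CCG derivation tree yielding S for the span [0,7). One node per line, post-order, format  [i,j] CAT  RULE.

[0,7] S   <
  [0,2] S\NP   <B
    [0,1] "near" : N\NP
    [1,2] "bone" : S\N
  [2,7] S\(S\NP)   >
    [2,3] "river" : (S\(S\NP))/S
    [3,7] S   <
      [3,5] PP/NP   <
        [3,4] "that" : PP
        [4,5] "which" : (PP/NP)\PP
      [5,7] S\(PP/NP)   <
        [5,6] "in" : N
        [6,7] "some" : (S\(PP/NP))\N

[0,1] N\NP  lex  "near"
[1,2] S\N  lex  "bone"
[0,2] S\NP  <B  k=1
[2,3] (S\(S\NP))/S  lex  "river"
[3,4] PP  lex  "that"
[4,5] (PP/NP)\PP  lex  "which"
[3,5] PP/NP  <  k=4
[5,6] N  lex  "in"
[6,7] (S\(PP/NP))\N  lex  "some"
[5,7] S\(PP/NP)  <  k=6
[3,7] S  <  k=5
[2,7] S\(S\NP)  >  k=3
[0,7] S  <  k=2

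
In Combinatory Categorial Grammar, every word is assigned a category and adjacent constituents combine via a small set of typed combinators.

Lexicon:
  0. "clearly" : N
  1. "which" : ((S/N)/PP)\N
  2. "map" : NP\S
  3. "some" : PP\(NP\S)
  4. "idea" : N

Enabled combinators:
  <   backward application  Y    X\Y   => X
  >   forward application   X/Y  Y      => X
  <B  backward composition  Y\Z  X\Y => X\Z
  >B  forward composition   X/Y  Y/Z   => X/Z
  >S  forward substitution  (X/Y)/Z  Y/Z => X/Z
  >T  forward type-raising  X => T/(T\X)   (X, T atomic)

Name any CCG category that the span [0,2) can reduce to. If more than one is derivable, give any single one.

[0,5] S   >
  [0,4] S/N   >
    [0,2] (S/N)/PP   <
      [0,1] "clearly" : N
      [1,2] "which" : ((S/N)/PP)\N
    [2,4] PP   <
      [2,3] "map" : NP\S
      [3,4] "some" : PP\(NP\S)
  [4,5] "idea" : N

(S/N)/PP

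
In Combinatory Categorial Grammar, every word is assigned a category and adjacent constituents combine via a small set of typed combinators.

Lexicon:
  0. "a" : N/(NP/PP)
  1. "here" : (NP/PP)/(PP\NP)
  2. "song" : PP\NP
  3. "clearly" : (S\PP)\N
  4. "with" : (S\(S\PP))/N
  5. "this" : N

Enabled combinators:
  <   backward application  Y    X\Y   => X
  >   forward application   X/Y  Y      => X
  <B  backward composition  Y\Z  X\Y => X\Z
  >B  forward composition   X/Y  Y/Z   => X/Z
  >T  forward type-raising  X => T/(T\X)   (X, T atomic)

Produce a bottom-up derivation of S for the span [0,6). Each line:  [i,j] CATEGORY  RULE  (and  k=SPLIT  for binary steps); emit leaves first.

[0,6] S   <
  [0,4] S\PP   <
    [0,3] N   >
      [0,1] "a" : N/(NP/PP)
      [1,3] NP/PP   >
        [1,2] "here" : (NP/PP)/(PP\NP)
        [2,3] "song" : PP\NP
    [3,4] "clearly" : (S\PP)\N
  [4,6] S\(S\PP)   >
    [4,5] "with" : (S\(S\PP))/N
    [5,6] "this" : N

[0,1] N/(NP/PP)  lex  "a"
[1,2] (NP/PP)/(PP\NP)  lex  "here"
[2,3] PP\NP  lex  "song"
[1,3] NP/PP  >  k=2
[0,3] N  >  k=1
[3,4] (S\PP)\N  lex  "clearly"
[0,4] S\PP  <  k=3
[4,5] (S\(S\PP))/N  lex  "with"
[5,6] N  lex  "this"
[4,6] S\(S\PP)  >  k=5
[0,6] S  <  k=4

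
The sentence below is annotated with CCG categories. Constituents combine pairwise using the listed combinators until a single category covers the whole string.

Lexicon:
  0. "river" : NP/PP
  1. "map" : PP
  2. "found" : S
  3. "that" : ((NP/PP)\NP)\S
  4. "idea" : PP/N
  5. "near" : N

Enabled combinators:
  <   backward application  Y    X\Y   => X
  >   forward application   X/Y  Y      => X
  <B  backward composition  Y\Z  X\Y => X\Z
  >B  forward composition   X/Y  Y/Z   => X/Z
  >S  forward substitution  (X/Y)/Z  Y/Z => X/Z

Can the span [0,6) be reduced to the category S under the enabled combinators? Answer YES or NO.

NO

NP/PP PP S ((NP/PP)\NP)\S PP/N N
CKY chart[0,6] = {NP}; S ∉ chart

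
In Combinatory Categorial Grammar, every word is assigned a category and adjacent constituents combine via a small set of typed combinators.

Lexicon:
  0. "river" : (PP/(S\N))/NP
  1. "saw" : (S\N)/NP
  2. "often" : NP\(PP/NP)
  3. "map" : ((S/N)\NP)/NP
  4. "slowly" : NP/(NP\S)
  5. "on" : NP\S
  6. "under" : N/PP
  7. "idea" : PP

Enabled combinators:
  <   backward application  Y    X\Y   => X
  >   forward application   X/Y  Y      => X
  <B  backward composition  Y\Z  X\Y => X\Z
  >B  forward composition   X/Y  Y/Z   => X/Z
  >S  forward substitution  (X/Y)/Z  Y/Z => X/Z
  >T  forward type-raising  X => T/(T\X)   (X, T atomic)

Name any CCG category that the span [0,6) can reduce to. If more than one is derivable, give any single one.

S/N

[0,8] S   >
  [0,6] S/N   <
    [0,3] NP   <
      [0,2] PP/NP   >S
        [0,1] "river" : (PP/(S\N))/NP
        [1,2] "saw" : (S\N)/NP
      [2,3] "often" : NP\(PP/NP)
    [3,6] (S/N)\NP   >
      [3,4] "map" : ((S/N)\NP)/NP
      [4,6] NP   >
        [4,5] "slowly" : NP/(NP\S)
        [5,6] "on" : NP\S
  [6,8] N   >
    [6,7] "under" : N/PP
    [7,8] "idea" : PP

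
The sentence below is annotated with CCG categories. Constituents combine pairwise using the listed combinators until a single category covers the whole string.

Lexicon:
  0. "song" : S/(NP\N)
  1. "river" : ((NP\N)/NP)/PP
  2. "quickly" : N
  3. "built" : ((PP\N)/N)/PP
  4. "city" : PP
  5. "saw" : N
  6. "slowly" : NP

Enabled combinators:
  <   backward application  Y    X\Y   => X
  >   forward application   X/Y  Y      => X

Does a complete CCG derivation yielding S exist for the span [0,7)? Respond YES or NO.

[0,7] S   >
  [0,1] "song" : S/(NP\N)
  [1,7] NP\N   >
    [1,6] (NP\N)/NP   >
      [1,2] "river" : ((NP\N)/NP)/PP
      [2,6] PP   <
        [2,3] "quickly" : N
        [3,6] PP\N   >
          [3,5] (PP\N)/N   >
            [3,4] "built" : ((PP\N)/N)/PP
            [4,5] "city" : PP
          [5,6] "saw" : N
    [6,7] "slowly" : NP

YES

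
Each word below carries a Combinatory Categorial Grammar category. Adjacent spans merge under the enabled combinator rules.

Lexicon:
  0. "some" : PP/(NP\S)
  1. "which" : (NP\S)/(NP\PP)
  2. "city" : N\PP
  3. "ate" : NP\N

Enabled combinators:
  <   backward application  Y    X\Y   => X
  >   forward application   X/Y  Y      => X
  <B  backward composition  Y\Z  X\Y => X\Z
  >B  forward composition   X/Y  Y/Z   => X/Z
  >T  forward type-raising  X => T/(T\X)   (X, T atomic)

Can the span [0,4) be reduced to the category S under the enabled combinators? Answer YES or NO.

NO

PP/(NP\S) (NP\S)/(NP\PP) N\PP NP\N
CKY chart[0,4] = {N/(N\PP), NP/(NP\PP), PP, PP/(PP\PP), S/(S\PP)}; S ∉ chart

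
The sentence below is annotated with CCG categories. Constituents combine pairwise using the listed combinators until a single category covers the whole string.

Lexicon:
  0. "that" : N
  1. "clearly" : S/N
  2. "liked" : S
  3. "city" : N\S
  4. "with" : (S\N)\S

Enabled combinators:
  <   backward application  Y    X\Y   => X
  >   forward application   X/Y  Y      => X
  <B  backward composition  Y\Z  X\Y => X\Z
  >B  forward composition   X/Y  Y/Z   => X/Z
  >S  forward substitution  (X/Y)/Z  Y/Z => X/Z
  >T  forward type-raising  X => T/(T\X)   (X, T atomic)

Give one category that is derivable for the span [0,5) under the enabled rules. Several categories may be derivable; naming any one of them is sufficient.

S

[0,5] S   >
  [0,1] S/(S\N)   >T
    [0,1] "that" : N
  [1,5] S\N   <
    [1,4] S   >
      [1,2] "clearly" : S/N
      [2,4] N   <
        [2,3] "liked" : S
        [3,4] "city" : N\S
    [4,5] "with" : (S\N)\S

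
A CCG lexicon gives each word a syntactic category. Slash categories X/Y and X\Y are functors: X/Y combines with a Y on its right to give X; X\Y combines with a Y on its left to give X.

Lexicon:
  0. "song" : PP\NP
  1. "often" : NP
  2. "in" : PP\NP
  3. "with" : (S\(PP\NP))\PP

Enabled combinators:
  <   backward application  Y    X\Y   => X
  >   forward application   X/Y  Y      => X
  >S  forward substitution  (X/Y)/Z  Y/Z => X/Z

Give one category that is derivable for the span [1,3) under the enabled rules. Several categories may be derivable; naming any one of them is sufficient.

[0,4] S   <
  [0,1] "song" : PP\NP
  [1,4] S\(PP\NP)   <
    [1,3] PP   <
      [1,2] "often" : NP
      [2,3] "in" : PP\NP
    [3,4] "with" : (S\(PP\NP))\PP

PP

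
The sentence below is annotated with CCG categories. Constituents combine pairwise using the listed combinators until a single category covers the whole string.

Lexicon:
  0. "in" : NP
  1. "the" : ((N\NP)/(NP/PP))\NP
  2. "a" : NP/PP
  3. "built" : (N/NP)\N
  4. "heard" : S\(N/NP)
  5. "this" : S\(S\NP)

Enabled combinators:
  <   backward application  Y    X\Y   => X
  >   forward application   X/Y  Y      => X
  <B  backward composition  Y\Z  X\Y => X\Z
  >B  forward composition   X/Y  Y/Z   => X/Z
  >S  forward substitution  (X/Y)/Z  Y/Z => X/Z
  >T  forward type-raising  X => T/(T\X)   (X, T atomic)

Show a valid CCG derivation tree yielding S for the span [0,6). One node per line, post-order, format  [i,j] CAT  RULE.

[0,6] S   <
  [0,5] S\NP   <B
    [0,3] N\NP   >
      [0,2] (N\NP)/(NP/PP)   <
        [0,1] "in" : NP
        [1,2] "the" : ((N\NP)/(NP/PP))\NP
      [2,3] "a" : NP/PP
    [3,5] S\N   <B
      [3,4] "built" : (N/NP)\N
      [4,5] "heard" : S\(N/NP)
  [5,6] "this" : S\(S\NP)

[0,1] NP  lex  "in"
[1,2] ((N\NP)/(NP/PP))\NP  lex  "the"
[0,2] (N\NP)/(NP/PP)  <  k=1
[2,3] NP/PP  lex  "a"
[0,3] N\NP  >  k=2
[3,4] (N/NP)\N  lex  "built"
[4,5] S\(N/NP)  lex  "heard"
[3,5] S\N  <B  k=4
[0,5] S\NP  <B  k=3
[5,6] S\(S\NP)  lex  "this"
[0,6] S  <  k=5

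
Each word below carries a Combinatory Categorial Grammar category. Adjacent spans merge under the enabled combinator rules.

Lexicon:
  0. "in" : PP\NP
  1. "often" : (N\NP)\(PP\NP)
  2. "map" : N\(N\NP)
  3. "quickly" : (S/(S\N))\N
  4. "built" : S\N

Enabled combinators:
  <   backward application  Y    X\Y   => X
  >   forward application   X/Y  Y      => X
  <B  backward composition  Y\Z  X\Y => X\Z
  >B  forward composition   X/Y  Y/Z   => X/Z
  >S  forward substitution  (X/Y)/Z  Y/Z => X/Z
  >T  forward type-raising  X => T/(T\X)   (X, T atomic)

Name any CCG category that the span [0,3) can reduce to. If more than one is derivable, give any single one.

[0,5] S   >
  [0,4] S/(S\N)   <
    [0,3] N   <
      [0,2] N\NP   <
        [0,1] "in" : PP\NP
        [1,2] "often" : (N\NP)\(PP\NP)
      [2,3] "map" : N\(N\NP)
    [3,4] "quickly" : (S/(S\N))\N
  [4,5] "built" : S\N

N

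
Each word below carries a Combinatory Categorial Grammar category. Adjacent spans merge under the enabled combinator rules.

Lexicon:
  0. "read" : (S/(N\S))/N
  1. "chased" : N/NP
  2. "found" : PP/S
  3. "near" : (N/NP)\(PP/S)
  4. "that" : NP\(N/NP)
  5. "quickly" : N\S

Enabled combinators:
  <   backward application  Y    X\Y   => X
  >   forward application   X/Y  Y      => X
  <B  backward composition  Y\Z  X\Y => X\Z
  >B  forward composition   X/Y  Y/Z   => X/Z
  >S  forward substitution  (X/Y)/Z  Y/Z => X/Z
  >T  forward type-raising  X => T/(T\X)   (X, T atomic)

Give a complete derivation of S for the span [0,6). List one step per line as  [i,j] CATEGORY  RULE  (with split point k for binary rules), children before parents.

[0,1] (S/(N\S))/N  lex  "read"
[1,2] N/NP  lex  "chased"
[2,3] PP/S  lex  "found"
[3,4] (N/NP)\(PP/S)  lex  "near"
[2,4] N/NP  <  k=3
[4,5] NP\(N/NP)  lex  "that"
[2,5] NP  <  k=4
[1,5] N  >  k=2
[0,5] S/(N\S)  >  k=1
[5,6] N\S  lex  "quickly"
[0,6] S  >  k=5

[0,6] S   >
  [0,5] S/(N\S)   >
    [0,1] "read" : (S/(N\S))/N
    [1,5] N   >
      [1,2] "chased" : N/NP
      [2,5] NP   <
        [2,4] N/NP   <
          [2,3] "found" : PP/S
          [3,4] "near" : (N/NP)\(PP/S)
        [4,5] "that" : NP\(N/NP)
  [5,6] "quickly" : N\S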